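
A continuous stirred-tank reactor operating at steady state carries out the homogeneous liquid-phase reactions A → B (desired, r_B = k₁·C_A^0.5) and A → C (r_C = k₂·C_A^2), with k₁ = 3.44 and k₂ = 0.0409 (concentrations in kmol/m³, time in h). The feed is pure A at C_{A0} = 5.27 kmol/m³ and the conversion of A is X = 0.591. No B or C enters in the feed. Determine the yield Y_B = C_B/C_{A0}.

Exit C_A = C_{A0}(1−X) = 5.27×0.409 = 2.155 kmol/m³.
A CSTR operates uniformly at the exit composition, giving r_B = 5.050 and r_C = 0.1900 (each k·C_A^n at C_A = 2.155).
Fraction of consumed A going to B: r_B/(r_B+r_C) = 0.9637.
C_B = 0.9637·C_{A0}·X = 0.9637×5.27×0.591 = 3.00 kmol/m³; Y_B = C_B/C_{A0} = 0.570.

0.570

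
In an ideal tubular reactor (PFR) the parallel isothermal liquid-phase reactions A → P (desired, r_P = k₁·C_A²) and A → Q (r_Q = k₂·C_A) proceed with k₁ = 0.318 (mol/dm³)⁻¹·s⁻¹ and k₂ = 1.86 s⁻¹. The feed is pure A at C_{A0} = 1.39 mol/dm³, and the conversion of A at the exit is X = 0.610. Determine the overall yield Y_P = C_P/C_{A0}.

C_A = C_{A0}(1−X) = 0.5421 mol/dm³.
Along a PFR/batch, dC_Q/dC_A = −r_Q/(r_P+r_Q) = −k₂/(k₂+k₁·C_A).
Integrating from C_{A0} to C_A: C_Q = (1.86/0.318)·ln[(1.86+0.318·1.39)/(1.86+0.318·0.542)] = 5.849·ln(2.302/2.032) = 0.7286 mol/dm³.
Then C_P = (C_{A0}−C_A) − C_Q = 0.8479 − 0.7286 = 0.1193 mol/dm³.
Y_P = C_P/C_{A0} = 0.1193/1.39 = 0.0858.

0.0858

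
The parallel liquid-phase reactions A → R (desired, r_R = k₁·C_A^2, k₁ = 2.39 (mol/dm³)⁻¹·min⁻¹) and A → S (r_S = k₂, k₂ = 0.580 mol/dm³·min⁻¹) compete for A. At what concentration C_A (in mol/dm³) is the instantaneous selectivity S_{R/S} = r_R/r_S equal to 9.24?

S_{R/S} = (k₁/k₂)·C_A^2 ⇒ C_A = (S·k₂/k₁)^(0.5).
= (9.24×0.580/2.39)^(0.5) = (2.242)^(0.5) = 1.50 mol/dm³.

1.50 mol/dm³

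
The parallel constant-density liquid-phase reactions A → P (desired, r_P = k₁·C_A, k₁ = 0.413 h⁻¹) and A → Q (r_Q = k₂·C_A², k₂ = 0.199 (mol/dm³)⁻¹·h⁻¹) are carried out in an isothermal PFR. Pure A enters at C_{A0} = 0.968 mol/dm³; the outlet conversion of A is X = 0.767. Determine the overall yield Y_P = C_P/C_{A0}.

0.600

C_A = C_{A0}(1−X) = 0.2255 mol/dm³.
Along a PFR/batch, dC_P/dC_A = −r_P/(r_P+r_Q) = −k₁/(k₁+k₂·C_A).
Integrating from C_{A0} to C_A: C_P = (0.413/0.199)·ln[(0.413+0.199·0.968)/(0.413+0.199·0.226)] = 2.075·ln(0.6056/0.4579) = 0.5804 mol/dm³.
Y_P = C_P/C_{A0} = 0.5804/0.968 = 0.600.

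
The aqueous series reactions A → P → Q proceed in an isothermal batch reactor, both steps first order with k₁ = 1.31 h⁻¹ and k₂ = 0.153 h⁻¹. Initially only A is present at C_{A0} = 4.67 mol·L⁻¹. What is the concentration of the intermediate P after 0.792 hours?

The intermediate concentration in a first-order A→B→C sequence is C_P = k₁C_{A0}(e^(−k₁t) − e^(−k₂t))/(k₂−k₁).
e^(−k₁t) = e^(−1.31×0.792) = e^(−1.038) = 0.3543; e^(−k₂t) = e^(−0.1212) = 0.8859.
C_P = 1.31×4.67/(0.153−1.31) × (0.3543−0.8859) = (-5.288)×(-0.5315) = 2.811 mol·L⁻¹.

2.81 mol·L⁻¹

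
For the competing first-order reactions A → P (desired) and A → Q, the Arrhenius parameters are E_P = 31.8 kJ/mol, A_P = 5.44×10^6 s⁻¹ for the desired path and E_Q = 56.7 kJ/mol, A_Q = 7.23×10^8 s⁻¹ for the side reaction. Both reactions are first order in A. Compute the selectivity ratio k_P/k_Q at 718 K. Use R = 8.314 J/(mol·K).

Since both paths have the same order in A, the concentration cancels and S_{P/Q} = k_P/k_Q = (A_P/A_Q)·exp[(E_Q−E_P)/(RT)].
(E_Q−E_P)/(RT) = (56.7−31.8)×10³/(8.314×718) = 24900/5969 = 4.171.
k_P/k_Q = (5.44×10^6/7.23×10^8)·exp(4.171) = 0.007524 × 64.80 = 0.488.
Since E_P < E_Q, lowering the temperature improves selectivity toward P.

0.488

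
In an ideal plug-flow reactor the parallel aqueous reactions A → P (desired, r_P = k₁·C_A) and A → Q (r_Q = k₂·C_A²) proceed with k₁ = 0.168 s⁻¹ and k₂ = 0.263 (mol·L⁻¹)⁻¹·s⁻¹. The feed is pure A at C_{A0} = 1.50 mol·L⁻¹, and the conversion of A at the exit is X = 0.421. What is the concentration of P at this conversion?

C_A = C_{A0}(1−X) = 0.8685 mol·L⁻¹.
Along a PFR/batch, dC_P/dC_A = −r_P/(r_P+r_Q) = −k₁/(k₁+k₂·C_A).
Integrating from C_{A0} to C_A: C_P = (0.168/0.263)·ln[(0.168+0.263·1.50)/(0.168+0.263·0.868)] = 0.6388·ln(0.5625/0.3964) = 0.2235 mol·L⁻¹.

0.224 mol·L⁻¹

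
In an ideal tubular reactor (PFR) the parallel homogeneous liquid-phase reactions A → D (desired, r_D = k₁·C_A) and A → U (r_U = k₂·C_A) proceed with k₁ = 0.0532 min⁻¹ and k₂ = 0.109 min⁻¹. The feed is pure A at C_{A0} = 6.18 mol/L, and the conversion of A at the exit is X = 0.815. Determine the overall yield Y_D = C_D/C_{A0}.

C_A = C_{A0}(1−X) = 1.143 mol/L.
Both paths are first order in A, so the instantaneous fraction to D is constant: dC_D/d(−C_A) = k₁/(k₁+k₂) = 0.3280.
C_D = 0.3280·(C_{A0}−C_A) = 0.3280×5.037 = 1.65 mol/L.
Y_D = C_D/C_{A0} = 1.652/6.18 = 0.267.

0.267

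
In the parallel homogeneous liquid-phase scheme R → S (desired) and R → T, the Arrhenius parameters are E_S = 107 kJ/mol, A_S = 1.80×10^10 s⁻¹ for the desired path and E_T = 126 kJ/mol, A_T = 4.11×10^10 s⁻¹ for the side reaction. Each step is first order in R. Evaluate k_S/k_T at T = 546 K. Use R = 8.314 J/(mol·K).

With equal orders, S_{S/T} = k_S/k_T = (A_S/A_T)·exp[(E_T−E_S)/(RT)].
(E_T−E_S)/(RT) = (126−107)×10³/(8.314×546) = 19000/4539 = 4.186.
k_S/k_T = (1.80×10^10/4.11×10^10)·exp(4.186) = 0.4380 × 65.73 = 28.8.
Since E_S < E_T, lowering the temperature improves selectivity toward S.

28.8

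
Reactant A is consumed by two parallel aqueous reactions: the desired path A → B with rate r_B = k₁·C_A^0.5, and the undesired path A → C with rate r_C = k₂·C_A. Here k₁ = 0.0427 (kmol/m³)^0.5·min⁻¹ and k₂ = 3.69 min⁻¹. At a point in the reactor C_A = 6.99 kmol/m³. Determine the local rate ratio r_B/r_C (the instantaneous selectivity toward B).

S_{B/C} = r_B/r_C = (k₁·C_A^0.5)/(k₂·C_A) = (k₁/k₂)·C_A^-0.5.
= (0.0427×6.990^0.5) / (3.69×6.990) = 0.1129/25.79 = 0.00438.
The undesired path is higher order in A, so low C_A (CSTR or dilute feed) favours B.

0.00438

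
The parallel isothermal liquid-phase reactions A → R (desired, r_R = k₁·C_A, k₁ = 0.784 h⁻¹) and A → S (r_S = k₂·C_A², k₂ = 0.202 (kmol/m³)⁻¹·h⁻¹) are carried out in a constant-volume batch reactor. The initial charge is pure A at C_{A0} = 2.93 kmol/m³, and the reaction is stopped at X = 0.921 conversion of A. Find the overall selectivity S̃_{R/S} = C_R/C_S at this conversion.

2.64

C_A = C_{A0}(1−X) = 0.2315 kmol/m³.
Along a PFR/batch, dC_R/dC_A = −r_R/(r_R+r_S) = −k₁/(k₁+k₂·C_A).
Integrating from C_{A0} to C_A: C_R = (0.784/0.202)·ln[(0.784+0.202·2.93)/(0.784+0.202·0.231)] = 3.881·ln(1.376/0.8308) = 1.958 kmol/m³.
C_S = (C_{A0}−C_A)−C_R = 0.7405 kmol/m³; S̃_{R/S} = 1.958/0.7405 = 2.64.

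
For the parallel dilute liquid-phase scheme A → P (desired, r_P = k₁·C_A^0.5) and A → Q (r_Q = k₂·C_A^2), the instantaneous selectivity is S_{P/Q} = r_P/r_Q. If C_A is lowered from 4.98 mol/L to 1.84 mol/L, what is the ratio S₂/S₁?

S_{P/Q} = (k₁/k₂)·C_A^-1.5, so S₂/S₁ = (C_{A,2}/C_{A,1})^-1.5.
= (1.84/4.98)^(-1.5) = (0.3695)^(-1.5) = 4.45.

4.45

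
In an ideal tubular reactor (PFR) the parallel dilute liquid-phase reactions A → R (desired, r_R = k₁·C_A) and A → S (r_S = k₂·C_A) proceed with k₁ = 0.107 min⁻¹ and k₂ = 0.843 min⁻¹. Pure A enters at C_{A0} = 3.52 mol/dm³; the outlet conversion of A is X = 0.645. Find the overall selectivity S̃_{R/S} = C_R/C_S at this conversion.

0.127

C_A = C_{A0}(1−X) = 1.250 mol/dm³.
Both paths are first order in A, so the instantaneous fraction to R is constant: dC_R/d(−C_A) = k₁/(k₁+k₂) = 0.1126.
C_R = 0.1126·(C_{A0}−C_A) = 0.1126×2.270 = 0.256 mol/dm³.
C_S = (C_{A0}−C_A)−C_R = 2.015 mol/dm³; S̃_{R/S} = 0.2557/2.015 = 0.127.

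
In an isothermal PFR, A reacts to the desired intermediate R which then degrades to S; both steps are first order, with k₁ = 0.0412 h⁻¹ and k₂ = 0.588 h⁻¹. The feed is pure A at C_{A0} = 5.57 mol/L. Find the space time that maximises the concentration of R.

4.86 h

For first-order series the maximum of C_R occurs at τ_opt = ln(k₂/k₁)/(k₂−k₁).
= ln(0.588/0.0412)/(0.588−0.0412) = ln(14.27)/0.5468 = 2.658/0.5468 = 4.86 h.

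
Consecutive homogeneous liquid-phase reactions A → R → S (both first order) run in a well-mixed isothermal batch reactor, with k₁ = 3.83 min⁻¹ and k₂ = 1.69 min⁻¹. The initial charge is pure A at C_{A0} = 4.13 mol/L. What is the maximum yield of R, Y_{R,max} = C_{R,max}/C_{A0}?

0.524

At the optimum, C_{R,max}/C_{A0} = (k₁/k₂)^[k₂/(k₂−k₁)].
= (3.83/1.69)^(1.69/(1.69−3.83)) = (2.266)^(-0.7897) = 0.5241.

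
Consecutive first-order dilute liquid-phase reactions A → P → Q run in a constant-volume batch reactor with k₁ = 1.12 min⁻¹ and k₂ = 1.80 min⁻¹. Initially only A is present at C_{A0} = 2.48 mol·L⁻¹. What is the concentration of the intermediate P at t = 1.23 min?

The intermediate concentration in a first-order A→B→C sequence is C_P = k₁C_{A0}(e^(−k₁t) − e^(−k₂t))/(k₂−k₁).
e^(−k₁t) = e^(−1.12×1.23) = e^(−1.378) = 0.2522; e^(−k₂t) = e^(−2.214) = 0.1093.
C_P = 1.12×2.48/(1.80−1.12) × (0.2522−0.1093) = 4.085×0.1429 = 0.5838 mol·L⁻¹.

0.584 mol·L⁻¹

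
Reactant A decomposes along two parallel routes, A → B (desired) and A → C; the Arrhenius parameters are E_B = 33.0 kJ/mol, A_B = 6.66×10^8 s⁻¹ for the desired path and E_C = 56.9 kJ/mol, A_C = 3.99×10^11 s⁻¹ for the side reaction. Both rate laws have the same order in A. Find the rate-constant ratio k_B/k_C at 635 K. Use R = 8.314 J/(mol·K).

0.154

Since both paths have the same order in A, the concentration cancels and S_{B/C} = k_B/k_C = (A_B/A_C)·exp[(E_C−E_B)/(RT)].
(E_C−E_B)/(RT) = (56.9−33.0)×10³/(8.314×635) = 23900/5279 = 4.527.
k_B/k_C = (6.66×10^8/3.99×10^11)·exp(4.527) = 0.001669 × 92.48 = 0.154.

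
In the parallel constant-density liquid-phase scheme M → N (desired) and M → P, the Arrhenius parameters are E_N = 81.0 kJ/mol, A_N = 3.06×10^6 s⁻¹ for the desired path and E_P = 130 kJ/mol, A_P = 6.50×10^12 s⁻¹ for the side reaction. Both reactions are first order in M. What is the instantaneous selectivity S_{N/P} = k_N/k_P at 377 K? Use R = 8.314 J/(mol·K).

2.90

k_N/k_P = (A_N/A_P)·exp[−(E_N−E_P)/(RT)] = (A_N/A_P)·exp[(E_P−E_N)/(RT)].
(E_P−E_N)/(RT) = (130−81.0)×10³/(8.314×377) = 49000/3134 = 15.63.
k_N/k_P = (3.06×10^6/6.50×10^12)·exp(15.63) = 4.708×10^-7 × 6.157×10^6 = 2.90.
Since E_N < E_P, lowering the temperature improves selectivity toward N.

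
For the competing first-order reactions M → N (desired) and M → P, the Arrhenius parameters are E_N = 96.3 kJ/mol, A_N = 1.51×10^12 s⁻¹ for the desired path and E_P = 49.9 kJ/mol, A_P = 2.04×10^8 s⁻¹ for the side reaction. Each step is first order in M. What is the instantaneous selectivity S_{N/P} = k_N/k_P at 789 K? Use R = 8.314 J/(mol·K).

With equal orders, S_{N/P} = k_N/k_P = (A_N/A_P)·exp[(E_P−E_N)/(RT)].
(E_P−E_N)/(RT) = (49.9−96.3)×10³/(8.314×789) = -46400/6560 = -7.073.
k_N/k_P = (1.51×10^12/2.04×10^8)·exp(-7.073) = 7402 × 8.473×10^-4 = 6.27.

6.27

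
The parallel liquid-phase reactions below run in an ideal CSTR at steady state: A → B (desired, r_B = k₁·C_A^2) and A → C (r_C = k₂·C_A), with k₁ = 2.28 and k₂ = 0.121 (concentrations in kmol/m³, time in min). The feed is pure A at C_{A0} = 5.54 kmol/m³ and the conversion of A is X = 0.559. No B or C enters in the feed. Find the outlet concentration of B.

3.03 kmol/m³

Exit C_A = C_{A0}(1−X) = 5.54×0.441 = 2.443 kmol/m³.
In a CSTR the entire volume is at exit conditions, so r_B = 2.28×2.443^2 = 13.61 and r_C = 0.121×2.443 = 0.2956.
Fraction of consumed A going to B: r_B/(r_B+r_C) = 0.9787.
C_B = 0.9787·C_{A0}·X = 0.9787×5.54×0.559 = 3.03 kmol/m³.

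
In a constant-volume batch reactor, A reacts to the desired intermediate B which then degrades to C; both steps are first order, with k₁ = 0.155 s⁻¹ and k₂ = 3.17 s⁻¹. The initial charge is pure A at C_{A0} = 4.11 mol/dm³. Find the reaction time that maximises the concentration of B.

1.00 s

For first-order series the maximum of C_B occurs at t_opt = ln(k₂/k₁)/(k₂−k₁).
= ln(3.17/0.155)/(3.17−0.155) = ln(20.45)/3.015 = 3.018/3.015 = 1.00 s.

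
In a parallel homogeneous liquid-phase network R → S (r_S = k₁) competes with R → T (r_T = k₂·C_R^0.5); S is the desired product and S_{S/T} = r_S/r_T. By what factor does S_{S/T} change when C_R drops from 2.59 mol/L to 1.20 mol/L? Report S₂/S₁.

1.47

S_{S/T} = (k₁/k₂)·C_R^-0.5, so S₂/S₁ = (C_{R,2}/C_{R,1})^-0.5.
= (1.20/2.59)^(-0.5) = (0.4633)^(-0.5) = 1.47.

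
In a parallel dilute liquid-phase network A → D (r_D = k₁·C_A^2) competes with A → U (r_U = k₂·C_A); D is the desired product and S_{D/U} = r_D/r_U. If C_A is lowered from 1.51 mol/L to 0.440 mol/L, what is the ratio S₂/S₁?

S_{D/U} = (k₁/k₂)·C_A, so S₂/S₁ = (C_{A,2}/C_{A,1}).
= 0.440/1.51 = 0.291.

0.291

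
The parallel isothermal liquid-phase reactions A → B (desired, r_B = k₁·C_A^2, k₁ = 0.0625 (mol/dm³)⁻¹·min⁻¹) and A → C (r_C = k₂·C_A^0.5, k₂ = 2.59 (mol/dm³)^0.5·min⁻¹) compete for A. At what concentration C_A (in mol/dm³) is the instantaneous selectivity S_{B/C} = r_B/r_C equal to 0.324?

S_{B/C} = (k₁/k₂)·C_A^1.5 ⇒ C_A = (S·k₂/k₁)^(1/1.5).
= (0.324×2.59/0.0625)^(0.6667) = (13.43)^(0.6667) = 5.65 mol/dm³.

5.65 mol/dm³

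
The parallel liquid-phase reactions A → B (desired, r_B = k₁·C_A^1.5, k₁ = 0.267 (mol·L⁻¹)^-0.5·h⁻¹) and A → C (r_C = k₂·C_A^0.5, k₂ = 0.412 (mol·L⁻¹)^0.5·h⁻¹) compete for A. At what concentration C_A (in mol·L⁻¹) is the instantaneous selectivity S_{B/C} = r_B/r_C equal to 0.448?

S_{B/C} = (k₁/k₂)·C_A ⇒ C_A = S·k₂/k₁.
= 0.448×0.412/0.267 = 0.691 mol·L⁻¹.

0.691 mol·L⁻¹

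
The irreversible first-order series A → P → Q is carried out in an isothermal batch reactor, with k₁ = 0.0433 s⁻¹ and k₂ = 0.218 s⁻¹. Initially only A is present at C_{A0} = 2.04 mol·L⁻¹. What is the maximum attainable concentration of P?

Evaluating C_P at t_opt = ln(k₂/k₁)/(k₂−k₁) gives C_{P,max}/C_{A0} = (k₁/k₂)^[k₂/(k₂−k₁)].
= (0.0433/0.218)^(0.218/(0.218−0.0433)) = (0.1986)^(1.248) = 0.1331.
C_{P,max} = 0.1331×2.04 = 0.271 mol·L⁻¹.

0.271 mol·L⁻¹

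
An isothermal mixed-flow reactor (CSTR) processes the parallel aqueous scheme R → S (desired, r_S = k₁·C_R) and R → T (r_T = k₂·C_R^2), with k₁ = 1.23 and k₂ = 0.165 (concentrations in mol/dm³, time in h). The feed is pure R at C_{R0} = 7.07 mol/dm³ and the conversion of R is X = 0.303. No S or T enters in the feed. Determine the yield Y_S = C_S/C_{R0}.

Exit C_R = C_{R0}(1−X) = 7.07×0.697 = 4.928 mol/dm³.
A CSTR operates uniformly at the exit composition, giving r_S = 6.061 and r_T = 4.007 (each k·C_R^n at C_R = 4.928).
Fraction of consumed R going to S: r_S/(r_S+r_T) = 0.6020.
C_S = 0.6020·C_{R0}·X = 0.6020×7.07×0.303 = 1.29 mol/dm³; Y_S = C_S/C_{R0} = 0.182.

0.182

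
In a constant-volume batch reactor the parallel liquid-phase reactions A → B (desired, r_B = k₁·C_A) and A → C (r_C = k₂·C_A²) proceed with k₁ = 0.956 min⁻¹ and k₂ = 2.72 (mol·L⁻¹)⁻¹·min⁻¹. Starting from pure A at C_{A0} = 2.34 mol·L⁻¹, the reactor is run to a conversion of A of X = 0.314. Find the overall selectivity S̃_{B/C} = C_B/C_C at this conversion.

0.180

C_A = C_{A0}(1−X) = 1.605 mol·L⁻¹.
Along a PFR/batch, dC_B/dC_A = −r_B/(r_B+r_C) = −k₁/(k₁+k₂·C_A).
Integrating from C_{A0} to C_A: C_B = (0.956/2.72)·ln[(0.956+2.72·2.34)/(0.956+2.72·1.61)] = 0.3515·ln(7.321/5.322) = 0.1121 mol·L⁻¹.
C_C = (C_{A0}−C_A)−C_B = 0.6227 mol·L⁻¹; S̃_{B/C} = 0.1121/0.6227 = 0.180.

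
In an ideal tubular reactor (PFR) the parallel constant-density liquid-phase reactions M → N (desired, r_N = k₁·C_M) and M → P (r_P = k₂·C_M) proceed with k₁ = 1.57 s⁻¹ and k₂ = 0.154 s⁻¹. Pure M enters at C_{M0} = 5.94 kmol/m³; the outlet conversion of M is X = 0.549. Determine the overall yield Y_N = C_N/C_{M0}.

C_M = C_{M0}(1−X) = 2.679 kmol/m³.
Both paths are first order in M, so the instantaneous fraction to N is constant: dC_N/d(−C_M) = k₁/(k₁+k₂) = 0.9107.
C_N = 0.9107·(C_{M0}−C_M) = 0.9107×3.261 = 2.97 kmol/m³.
Y_N = C_N/C_{M0} = 2.970/5.94 = 0.500.

0.500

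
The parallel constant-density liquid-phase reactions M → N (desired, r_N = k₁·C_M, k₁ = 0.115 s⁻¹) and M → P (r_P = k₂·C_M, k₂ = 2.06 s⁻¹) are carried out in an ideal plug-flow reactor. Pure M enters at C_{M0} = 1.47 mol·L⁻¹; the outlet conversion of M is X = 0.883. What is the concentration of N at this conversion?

C_M = C_{M0}(1−X) = 0.1720 mol·L⁻¹.
Both paths are first order in M, so the instantaneous fraction to N is constant: dC_N/d(−C_M) = k₁/(k₁+k₂) = 0.05287.
C_N = 0.05287·(C_{M0}−C_M) = 0.05287×1.298 = 0.0686 mol·L⁻¹.

0.0686 mol·L⁻¹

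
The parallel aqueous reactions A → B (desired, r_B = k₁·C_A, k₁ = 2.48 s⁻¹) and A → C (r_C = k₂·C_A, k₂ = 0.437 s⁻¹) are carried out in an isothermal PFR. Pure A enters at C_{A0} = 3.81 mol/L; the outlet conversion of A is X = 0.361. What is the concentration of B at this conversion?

1.17 mol/L

C_A = C_{A0}(1−X) = 2.435 mol/L.
Both paths are first order in A, so the instantaneous fraction to B is constant: dC_B/d(−C_A) = k₁/(k₁+k₂) = 0.8502.
C_B = 0.8502·(C_{A0}−C_A) = 0.8502×1.375 = 1.17 mol/L.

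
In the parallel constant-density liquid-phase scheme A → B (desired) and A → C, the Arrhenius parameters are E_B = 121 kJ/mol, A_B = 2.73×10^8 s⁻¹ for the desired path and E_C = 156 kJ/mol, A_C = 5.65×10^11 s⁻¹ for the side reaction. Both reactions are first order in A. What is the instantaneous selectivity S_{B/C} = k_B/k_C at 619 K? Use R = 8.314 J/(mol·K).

With equal orders, S_{B/C} = k_B/k_C = (A_B/A_C)·exp[(E_C−E_B)/(RT)].
(E_C−E_B)/(RT) = (156−121)×10³/(8.314×619) = 35000/5146 = 6.801.
k_B/k_C = (2.73×10^8/5.65×10^11)·exp(6.801) = 4.832×10^-4 × 898.7 = 0.434.
Since E_B < E_C, lowering the temperature improves selectivity toward B.

0.434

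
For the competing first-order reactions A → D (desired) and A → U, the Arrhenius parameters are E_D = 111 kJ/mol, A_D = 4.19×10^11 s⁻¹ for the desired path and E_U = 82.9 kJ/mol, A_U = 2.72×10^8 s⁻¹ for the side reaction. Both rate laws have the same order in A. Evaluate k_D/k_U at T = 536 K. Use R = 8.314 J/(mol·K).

With equal orders, S_{D/U} = k_D/k_U = (A_D/A_U)·exp[(E_U−E_D)/(RT)].
(E_U−E_D)/(RT) = (82.9−111)×10³/(8.314×536) = -28100/4456 = -6.306.
k_D/k_U = (4.19×10^11/2.72×10^8)·exp(-6.306) = 1540 × 0.001826 = 2.81.

2.81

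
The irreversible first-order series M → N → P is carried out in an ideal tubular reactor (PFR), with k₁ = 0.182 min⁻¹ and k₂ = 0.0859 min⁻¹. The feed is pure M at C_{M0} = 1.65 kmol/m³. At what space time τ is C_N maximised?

7.81 min

For first-order series the maximum of C_N occurs at τ_opt = ln(k₂/k₁)/(k₂−k₁).
= ln(0.0859/0.182)/(0.0859−0.182) = ln(0.4720)/-0.09610 = -0.7508/-0.09610 = 7.81 min.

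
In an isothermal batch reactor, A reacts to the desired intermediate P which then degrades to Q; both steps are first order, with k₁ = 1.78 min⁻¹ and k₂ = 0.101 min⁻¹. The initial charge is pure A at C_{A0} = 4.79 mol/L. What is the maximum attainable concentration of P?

At the optimum, C_{P,max}/C_{A0} = (k₁/k₂)^[k₂/(k₂−k₁)].
= (1.78/0.101)^(0.101/(0.101−1.78)) = (17.62)^(-0.06015) = 0.8415.
C_{P,max} = 0.8415×4.79 = 4.03 mol/L.

4.03 mol/L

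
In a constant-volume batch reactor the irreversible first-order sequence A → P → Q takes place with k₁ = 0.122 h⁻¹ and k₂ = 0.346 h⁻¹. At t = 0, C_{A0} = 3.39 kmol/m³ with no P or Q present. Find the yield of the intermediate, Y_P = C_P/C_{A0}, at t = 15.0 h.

0.0843

Solving the coupled first-order balances gives C_P(t) = [k₁/(k₂−k₁)]·C_{A0}·(e^(−k₁t) − e^(−k₂t)).
e^(−k₁t) = e^(−0.122×15.0) = e^(−1.830) = 0.1604; e^(−k₂t) = e^(−5.190) = 0.005572.
C_P = 0.122×3.39/(0.346−0.122) × (0.1604−0.005572) = 1.846×0.1548 = 0.2859 kmol/m³.
Y_P = C_P/C_{A0} = 0.2859/3.39 = 0.0843.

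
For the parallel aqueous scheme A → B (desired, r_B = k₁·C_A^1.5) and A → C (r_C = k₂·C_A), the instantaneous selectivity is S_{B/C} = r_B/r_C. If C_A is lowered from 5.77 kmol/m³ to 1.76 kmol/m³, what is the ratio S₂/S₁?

0.552

S_{B/C} = (k₁/k₂)·C_A^0.5, so S₂/S₁ = (C_{A,2}/C_{A,1})^0.5.
= (1.76/5.77)^0.5 = (0.3050)^0.5 = 0.552.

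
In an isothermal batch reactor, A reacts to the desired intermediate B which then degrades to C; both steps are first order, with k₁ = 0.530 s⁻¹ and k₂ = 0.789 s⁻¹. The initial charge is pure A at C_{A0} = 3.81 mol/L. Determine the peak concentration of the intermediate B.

1.13 mol/L

Evaluating C_B at t_opt = ln(k₂/k₁)/(k₂−k₁) gives C_{B,max}/C_{A0} = (k₁/k₂)^[k₂/(k₂−k₁)].
= (0.530/0.789)^(0.789/(0.789−0.530)) = (0.6717)^(3.046) = 0.2976.
C_{B,max} = 0.2976×3.81 = 1.13 mol/L.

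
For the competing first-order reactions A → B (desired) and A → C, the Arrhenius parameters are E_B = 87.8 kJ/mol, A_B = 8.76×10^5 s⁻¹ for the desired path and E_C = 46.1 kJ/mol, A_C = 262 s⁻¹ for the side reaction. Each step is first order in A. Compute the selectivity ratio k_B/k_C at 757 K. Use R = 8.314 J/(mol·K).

4.43

With equal orders, S_{B/C} = k_B/k_C = (A_B/A_C)·exp[(E_C−E_B)/(RT)].
(E_C−E_B)/(RT) = (46.1−87.8)×10³/(8.314×757) = -41700/6294 = -6.626.
k_B/k_C = (8.76×10^5/262)·exp(-6.626) = 3344 × 0.001326 = 4.43.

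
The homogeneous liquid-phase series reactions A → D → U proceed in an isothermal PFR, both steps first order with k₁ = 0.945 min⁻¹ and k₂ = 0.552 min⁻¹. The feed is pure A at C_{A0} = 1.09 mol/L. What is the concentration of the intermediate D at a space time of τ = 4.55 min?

Solving the coupled first-order balances gives C_D(τ) = [k₁/(k₂−k₁)]·C_{A0}·(e^(−k₁τ) − e^(−k₂τ)).
e^(−k₁τ) = e^(−0.945×4.55) = e^(−4.300) = 0.01357; e^(−k₂τ) = e^(−2.512) = 0.08114.
C_D = 0.945×1.09/(0.552−0.945) × (0.01357−0.08114) = (-2.621)×(-0.06757) = 0.1771 mol/L.

0.177 mol/L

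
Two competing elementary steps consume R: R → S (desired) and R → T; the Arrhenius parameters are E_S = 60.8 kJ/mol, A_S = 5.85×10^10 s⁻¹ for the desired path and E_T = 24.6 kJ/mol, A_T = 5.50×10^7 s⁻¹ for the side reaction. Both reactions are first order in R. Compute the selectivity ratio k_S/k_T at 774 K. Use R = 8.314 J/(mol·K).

3.83

k_S/k_T = (A_S/A_T)·exp[−(E_S−E_T)/(RT)] = (A_S/A_T)·exp[(E_T−E_S)/(RT)].
(E_T−E_S)/(RT) = (24.6−60.8)×10³/(8.314×774) = -36200/6435 = -5.625.
k_S/k_T = (5.85×10^10/5.50×10^7)·exp(-5.625) = 1064 × 0.003605 = 3.83.
Since E_S > E_T, raising the temperature improves selectivity toward S.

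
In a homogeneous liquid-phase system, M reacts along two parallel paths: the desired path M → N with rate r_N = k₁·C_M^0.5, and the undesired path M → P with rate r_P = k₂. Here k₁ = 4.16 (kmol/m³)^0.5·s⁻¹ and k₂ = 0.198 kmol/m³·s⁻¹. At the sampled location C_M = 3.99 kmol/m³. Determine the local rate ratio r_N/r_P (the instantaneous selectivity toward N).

42.0

S_{N/P} = r_N/r_P = (k₁·C_M^0.5)/(k₂) = (k₁/k₂)·C_M^0.5.
= (4.16×3.990^0.5) / (0.198) = 8.310/0.1980 = 42.0.
Since the desired path is higher order in M, keeping C_M high (PFR or concentrated feed) favours N.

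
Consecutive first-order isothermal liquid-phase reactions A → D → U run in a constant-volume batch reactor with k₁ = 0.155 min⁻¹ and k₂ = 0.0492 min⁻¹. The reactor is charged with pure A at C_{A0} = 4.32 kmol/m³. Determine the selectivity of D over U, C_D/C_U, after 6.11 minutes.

5.39

Solving the coupled first-order balances gives C_D(t) = [k₁/(k₂−k₁)]·C_{A0}·(e^(−k₁t) − e^(−k₂t)).
e^(−k₁t) = e^(−0.155×6.11) = e^(−0.9471) = 0.3879; e^(−k₂t) = e^(−0.3006) = 0.7404.
C_D = 0.155×4.32/(0.0492−0.155) × (0.3879−0.7404) = (-6.329)×(-0.3525) = 2.231 kmol/m³.
C_A = C_{A0}e^(−k₁t) = 1.676 kmol/m³, so C_U = C_{A0}−C_A−C_D = 0.4135 kmol/m³; C_D/C_U = 5.39.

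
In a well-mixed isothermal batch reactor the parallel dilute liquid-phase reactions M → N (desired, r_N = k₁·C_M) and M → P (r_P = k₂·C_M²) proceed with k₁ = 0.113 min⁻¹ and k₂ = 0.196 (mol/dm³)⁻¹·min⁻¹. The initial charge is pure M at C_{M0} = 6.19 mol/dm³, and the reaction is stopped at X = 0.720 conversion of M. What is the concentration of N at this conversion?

0.620 mol/dm³

C_M = C_{M0}(1−X) = 1.733 mol/dm³.
Along a PFR/batch, dC_N/dC_M = −r_N/(r_N+r_P) = −k₁/(k₁+k₂·C_M).
Integrating from C_{M0} to C_M: C_N = (0.113/0.196)·ln[(0.113+0.196·6.19)/(0.113+0.196·1.73)] = 0.5765·ln(1.326/0.4527) = 0.6197 mol/dm³.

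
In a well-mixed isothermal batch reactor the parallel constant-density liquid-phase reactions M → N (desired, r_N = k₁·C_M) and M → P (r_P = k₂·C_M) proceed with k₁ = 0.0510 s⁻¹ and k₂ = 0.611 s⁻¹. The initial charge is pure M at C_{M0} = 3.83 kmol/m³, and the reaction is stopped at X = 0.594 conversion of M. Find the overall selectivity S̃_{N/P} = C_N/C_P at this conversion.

C_M = C_{M0}(1−X) = 1.555 kmol/m³.
Both paths are first order in M, so the instantaneous fraction to N is constant: dC_N/d(−C_M) = k₁/(k₁+k₂) = 0.07704.
C_N = 0.07704·(C_{M0}−C_M) = 0.07704×2.275 = 0.175 kmol/m³.
C_P = (C_{M0}−C_M)−C_N = 2.100 kmol/m³; S̃_{N/P} = 0.1753/2.100 = 0.0835.

0.0835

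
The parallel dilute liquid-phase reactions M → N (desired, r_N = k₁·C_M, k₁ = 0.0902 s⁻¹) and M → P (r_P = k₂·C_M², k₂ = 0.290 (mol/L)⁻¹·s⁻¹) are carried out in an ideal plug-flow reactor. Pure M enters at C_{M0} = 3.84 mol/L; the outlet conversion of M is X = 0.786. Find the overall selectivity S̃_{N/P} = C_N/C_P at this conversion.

0.155

C_M = C_{M0}(1−X) = 0.8218 mol/L.
Along a PFR/batch, dC_N/dC_M = −r_N/(r_N+r_P) = −k₁/(k₁+k₂·C_M).
Integrating from C_{M0} to C_M: C_N = (0.0902/0.290)·ln[(0.0902+0.290·3.84)/(0.0902+0.290·0.822)] = 0.3110·ln(1.204/0.3285) = 0.4039 mol/L.
C_P = (C_{M0}−C_M)−C_N = 2.614 mol/L; S̃_{N/P} = 0.4039/2.614 = 0.155.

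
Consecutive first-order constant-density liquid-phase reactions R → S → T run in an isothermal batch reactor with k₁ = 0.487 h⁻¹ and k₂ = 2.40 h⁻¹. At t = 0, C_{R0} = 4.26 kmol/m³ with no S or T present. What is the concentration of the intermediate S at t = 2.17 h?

0.371 kmol/m³

The intermediate concentration in a first-order A→B→C sequence is C_S = k₁C_{R0}(e^(−k₁t) − e^(−k₂t))/(k₂−k₁).
e^(−k₁t) = e^(−0.487×2.17) = e^(−1.057) = 0.3476; e^(−k₂t) = e^(−5.208) = 0.005473.
C_S = 0.487×4.26/(2.40−0.487) × (0.3476−0.005473) = 1.084×0.3421 = 0.3710 kmol/m³.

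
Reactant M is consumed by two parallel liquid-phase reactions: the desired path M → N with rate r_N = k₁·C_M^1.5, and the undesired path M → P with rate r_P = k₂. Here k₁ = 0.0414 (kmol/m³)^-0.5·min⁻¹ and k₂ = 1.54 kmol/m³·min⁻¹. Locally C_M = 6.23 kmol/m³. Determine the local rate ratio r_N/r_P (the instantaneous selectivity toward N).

0.418

S_{N/P} = r_N/r_P = (k₁·C_M^1.5)/(k₂) = (k₁/k₂)·C_M^1.5.
= (0.0414×6.230^1.5) / (1.54) = 0.6438/1.540 = 0.418.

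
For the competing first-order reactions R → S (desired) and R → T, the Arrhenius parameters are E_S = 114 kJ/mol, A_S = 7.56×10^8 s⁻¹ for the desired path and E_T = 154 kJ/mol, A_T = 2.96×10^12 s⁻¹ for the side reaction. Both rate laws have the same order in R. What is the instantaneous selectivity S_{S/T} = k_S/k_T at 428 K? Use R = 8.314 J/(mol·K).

19.5

Since both paths have the same order in R, the concentration cancels and S_{S/T} = k_S/k_T = (A_S/A_T)·exp[(E_T−E_S)/(RT)].
(E_T−E_S)/(RT) = (154−114)×10³/(8.314×428) = 40000/3558 = 11.24.
k_S/k_T = (7.56×10^8/2.96×10^12)·exp(11.24) = 2.554×10^-4 × 76194 = 19.5.
Since E_S < E_T, lowering the temperature improves selectivity toward S.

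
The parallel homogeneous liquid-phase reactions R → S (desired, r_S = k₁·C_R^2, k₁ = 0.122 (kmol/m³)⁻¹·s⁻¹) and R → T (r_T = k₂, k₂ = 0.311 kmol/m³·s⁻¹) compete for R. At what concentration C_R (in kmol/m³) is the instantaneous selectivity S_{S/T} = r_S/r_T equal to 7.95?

4.50 kmol/m³

S_{S/T} = (k₁/k₂)·C_R^2 ⇒ C_R = (S·k₂/k₁)^(0.5).
= (7.95×0.311/0.122)^(0.5) = (20.27)^(0.5) = 4.50 kmol/m³.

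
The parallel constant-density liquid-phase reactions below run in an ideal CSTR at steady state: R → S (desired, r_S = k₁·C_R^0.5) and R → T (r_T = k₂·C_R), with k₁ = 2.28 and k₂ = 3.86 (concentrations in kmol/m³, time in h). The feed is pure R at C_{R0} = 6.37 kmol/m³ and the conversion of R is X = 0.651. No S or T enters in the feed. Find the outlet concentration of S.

Exit C_R = C_{R0}(1−X) = 6.37×0.349 = 2.223 kmol/m³.
In a CSTR the entire volume is at exit conditions, so r_S = 2.28×2.223^0.5 = 3.400 and r_T = 3.86×2.223 = 8.581.
Fraction of consumed R going to S: r_S/(r_S+r_T) = 0.2837.
C_S = 0.2837·C_{R0}·X = 0.2837×6.37×0.651 = 1.18 kmol/m³.

1.18 kmol/m³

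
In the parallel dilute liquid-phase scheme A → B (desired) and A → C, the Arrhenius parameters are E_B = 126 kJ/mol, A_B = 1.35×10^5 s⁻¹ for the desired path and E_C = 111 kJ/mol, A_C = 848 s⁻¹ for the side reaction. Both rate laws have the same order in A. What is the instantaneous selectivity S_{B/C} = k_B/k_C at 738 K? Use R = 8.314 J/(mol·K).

13.8

k_B/k_C = (A_B/A_C)·exp[−(E_B−E_C)/(RT)] = (A_B/A_C)·exp[(E_C−E_B)/(RT)].
(E_C−E_B)/(RT) = (111−126)×10³/(8.314×738) = -15000/6136 = -2.445.
k_B/k_C = (1.35×10^5/848)·exp(-2.445) = 159.2 × 0.08675 = 13.8.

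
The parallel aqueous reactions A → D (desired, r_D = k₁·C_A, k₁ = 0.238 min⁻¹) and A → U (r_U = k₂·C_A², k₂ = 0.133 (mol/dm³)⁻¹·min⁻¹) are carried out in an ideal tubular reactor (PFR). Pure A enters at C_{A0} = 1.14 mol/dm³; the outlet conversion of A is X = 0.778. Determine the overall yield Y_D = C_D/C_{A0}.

C_A = C_{A0}(1−X) = 0.2531 mol/dm³.
Along a PFR/batch, dC_D/dC_A = −r_D/(r_D+r_U) = −k₁/(k₁+k₂·C_A).
Integrating from C_{A0} to C_A: C_D = (0.238/0.133)·ln[(0.238+0.133·1.14)/(0.238+0.133·0.253)] = 1.789·ln(0.3896/0.2717) = 0.6453 mol/dm³.
Y_D = C_D/C_{A0} = 0.6453/1.14 = 0.566.

0.566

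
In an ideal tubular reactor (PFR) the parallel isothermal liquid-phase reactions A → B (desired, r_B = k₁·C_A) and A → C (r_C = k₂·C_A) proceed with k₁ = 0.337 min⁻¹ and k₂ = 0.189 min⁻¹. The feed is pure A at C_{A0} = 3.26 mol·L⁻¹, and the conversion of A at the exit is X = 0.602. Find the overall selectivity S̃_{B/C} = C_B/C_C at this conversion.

1.78

C_A = C_{A0}(1−X) = 1.297 mol·L⁻¹.
Both paths are first order in A, so the instantaneous fraction to B is constant: dC_B/d(−C_A) = k₁/(k₁+k₂) = 0.6407.
C_B = 0.6407·(C_{A0}−C_A) = 0.6407×1.963 = 1.26 mol·L⁻¹.
C_C = (C_{A0}−C_A)−C_B = 0.7052 mol·L⁻¹; S̃_{B/C} = 1.257/0.7052 = 1.78.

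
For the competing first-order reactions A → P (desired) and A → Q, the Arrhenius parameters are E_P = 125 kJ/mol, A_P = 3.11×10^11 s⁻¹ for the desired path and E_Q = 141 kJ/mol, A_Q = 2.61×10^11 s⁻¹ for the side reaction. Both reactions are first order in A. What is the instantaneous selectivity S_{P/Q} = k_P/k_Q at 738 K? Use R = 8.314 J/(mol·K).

16.2

Since both paths have the same order in A, the concentration cancels and S_{P/Q} = k_P/k_Q = (A_P/A_Q)·exp[(E_Q−E_P)/(RT)].
(E_Q−E_P)/(RT) = (141−125)×10³/(8.314×738) = 16000/6136 = 2.608.
k_P/k_Q = (3.11×10^11/2.61×10^11)·exp(2.608) = 1.192 × 13.57 = 16.2.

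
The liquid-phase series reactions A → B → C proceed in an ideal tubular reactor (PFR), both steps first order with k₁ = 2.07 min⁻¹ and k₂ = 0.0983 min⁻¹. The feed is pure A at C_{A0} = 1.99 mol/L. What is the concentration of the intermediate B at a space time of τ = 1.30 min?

1.70 mol/L

Solving the coupled first-order balances gives C_B(τ) = [k₁/(k₂−k₁)]·C_{A0}·(e^(−k₁τ) − e^(−k₂τ)).
e^(−k₁τ) = e^(−2.07×1.30) = e^(−2.691) = 0.06781; e^(−k₂τ) = e^(−0.1278) = 0.8800.
C_B = 2.07×1.99/(0.0983−2.07) × (0.06781−0.8800) = (-2.089)×(-0.8122) = 1.697 mol/L.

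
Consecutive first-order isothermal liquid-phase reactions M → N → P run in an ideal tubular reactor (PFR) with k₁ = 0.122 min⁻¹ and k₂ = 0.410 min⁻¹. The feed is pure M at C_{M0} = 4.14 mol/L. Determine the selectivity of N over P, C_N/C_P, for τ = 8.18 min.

Solving the coupled first-order balances gives C_N(τ) = [k₁/(k₂−k₁)]·C_{M0}·(e^(−k₁τ) − e^(−k₂τ)).
e^(−k₁τ) = e^(−0.122×8.18) = e^(−0.9980) = 0.3686; e^(−k₂τ) = e^(−3.354) = 0.03495.
C_N = 0.122×4.14/(0.410−0.122) × (0.3686−0.03495) = 1.754×0.3337 = 0.5852 mol/L.
C_M = C_{M0}e^(−k₁τ) = 1.526 mol/L, so C_P = C_{M0}−C_M−C_N = 2.029 mol/L; C_N/C_P = 0.288.

0.288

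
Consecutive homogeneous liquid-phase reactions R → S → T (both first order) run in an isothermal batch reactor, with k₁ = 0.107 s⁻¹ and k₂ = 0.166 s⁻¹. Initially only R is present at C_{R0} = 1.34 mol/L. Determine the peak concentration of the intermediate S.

0.389 mol/L

At the optimum, C_{S,max}/C_{R0} = (k₁/k₂)^[k₂/(k₂−k₁)].
= (0.107/0.166)^(0.166/(0.166−0.107)) = (0.6446)^(2.814) = 0.2907.
C_{S,max} = 0.2907×1.34 = 0.389 mol/L.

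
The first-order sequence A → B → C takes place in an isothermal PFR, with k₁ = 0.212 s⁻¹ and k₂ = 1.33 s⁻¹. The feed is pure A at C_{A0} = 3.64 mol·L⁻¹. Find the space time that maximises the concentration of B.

1.64 s

The intermediate peaks when r₁ = r₂, i.e. k₁e^(−k₁τ) = k₂e^(−k₂τ), giving τ_opt = ln(k₂/k₁)/(k₂−k₁).
= ln(1.33/0.212)/(1.33−0.212) = ln(6.274)/1.118 = 1.836/1.118 = 1.64 s.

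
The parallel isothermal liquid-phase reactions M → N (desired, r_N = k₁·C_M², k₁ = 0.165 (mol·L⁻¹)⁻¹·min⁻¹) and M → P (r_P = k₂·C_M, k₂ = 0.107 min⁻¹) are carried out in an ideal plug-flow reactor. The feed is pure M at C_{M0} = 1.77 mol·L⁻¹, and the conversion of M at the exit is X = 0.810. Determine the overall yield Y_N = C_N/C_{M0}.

0.481

C_M = C_{M0}(1−X) = 0.3363 mol·L⁻¹.
Along a PFR/batch, dC_P/dC_M = −r_P/(r_N+r_P) = −k₂/(k₂+k₁·C_M).
Integrating from C_{M0} to C_M: C_P = (0.107/0.165)·ln[(0.107+0.165·1.77)/(0.107+0.165·0.336)] = 0.6485·ln(0.3991/0.1625) = 0.5826 mol·L⁻¹.
Then C_N = (C_{M0}−C_M) − C_P = 1.434 − 0.5826 = 0.8511 mol·L⁻¹.
Y_N = C_N/C_{M0} = 0.8511/1.77 = 0.481.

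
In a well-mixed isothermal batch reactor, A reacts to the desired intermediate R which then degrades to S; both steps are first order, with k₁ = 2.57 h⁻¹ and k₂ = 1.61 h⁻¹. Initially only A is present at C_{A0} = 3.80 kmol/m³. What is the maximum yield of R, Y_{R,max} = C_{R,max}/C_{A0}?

0.456

Evaluating C_R at t_opt = ln(k₂/k₁)/(k₂−k₁) gives C_{R,max}/C_{A0} = (k₁/k₂)^[k₂/(k₂−k₁)].
= (2.57/1.61)^(1.61/(1.61−2.57)) = (1.596)^(-1.677) = 0.4564.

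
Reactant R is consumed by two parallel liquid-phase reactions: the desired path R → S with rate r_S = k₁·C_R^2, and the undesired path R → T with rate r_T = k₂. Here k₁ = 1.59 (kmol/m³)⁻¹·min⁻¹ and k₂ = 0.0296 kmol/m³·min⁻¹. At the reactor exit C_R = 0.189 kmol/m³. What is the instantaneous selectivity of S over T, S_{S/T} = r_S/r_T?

S_{S/T} = r_S/r_T = (k₁·C_R^2)/(k₂) = (k₁/k₂)·C_R^2.
= (1.59×0.1890^2) / (0.0296) = 0.05680/0.02960 = 1.92.
Since the desired path is higher order in R, keeping C_R high (PFR or concentrated feed) favours S.

1.92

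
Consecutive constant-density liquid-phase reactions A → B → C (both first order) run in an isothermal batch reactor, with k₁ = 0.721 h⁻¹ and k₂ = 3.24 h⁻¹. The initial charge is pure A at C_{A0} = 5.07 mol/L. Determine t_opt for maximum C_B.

For first-order series the maximum of C_B occurs at t_opt = ln(k₂/k₁)/(k₂−k₁).
= ln(3.24/0.721)/(3.24−0.721) = ln(4.494)/2.519 = 1.503/2.519 = 0.597 h.

0.597 h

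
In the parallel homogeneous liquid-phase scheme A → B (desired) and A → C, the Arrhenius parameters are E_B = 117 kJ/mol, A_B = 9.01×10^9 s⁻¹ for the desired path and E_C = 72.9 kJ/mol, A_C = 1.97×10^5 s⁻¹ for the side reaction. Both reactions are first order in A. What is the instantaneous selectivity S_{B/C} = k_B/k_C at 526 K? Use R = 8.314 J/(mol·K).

1.91

With equal orders, S_{B/C} = k_B/k_C = (A_B/A_C)·exp[(E_C−E_B)/(RT)].
(E_C−E_B)/(RT) = (72.9−117)×10³/(8.314×526) = -44100/4373 = -10.08.
k_B/k_C = (9.01×10^9/1.97×10^5)·exp(-10.08) = 45736 × 4.173×10^-5 = 1.91.
Since E_B > E_C, raising the temperature improves selectivity toward B.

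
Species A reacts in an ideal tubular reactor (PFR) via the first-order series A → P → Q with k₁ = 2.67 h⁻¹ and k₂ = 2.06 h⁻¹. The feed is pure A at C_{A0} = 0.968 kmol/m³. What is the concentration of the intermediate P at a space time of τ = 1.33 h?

0.152 kmol/m³

Solving the coupled first-order balances gives C_P(τ) = [k₁/(k₂−k₁)]·C_{A0}·(e^(−k₁τ) − e^(−k₂τ)).
e^(−k₁τ) = e^(−2.67×1.33) = e^(−3.551) = 0.02869; e^(−k₂τ) = e^(−2.740) = 0.06458.
C_P = 2.67×0.968/(2.06−2.67) × (0.02869−0.06458) = (-4.237)×(-0.03589) = 0.1521 kmol/m³.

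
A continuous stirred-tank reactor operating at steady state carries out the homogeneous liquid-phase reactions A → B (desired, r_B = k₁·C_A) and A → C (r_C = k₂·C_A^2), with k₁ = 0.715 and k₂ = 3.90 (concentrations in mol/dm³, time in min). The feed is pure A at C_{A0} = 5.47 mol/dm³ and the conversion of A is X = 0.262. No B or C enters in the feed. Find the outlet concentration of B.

0.0623 mol/dm³

Exit C_A = C_{A0}(1−X) = 5.47×0.738 = 4.037 mol/dm³.
In a CSTR the entire volume is at exit conditions, so r_B = 0.715×4.037 = 2.886 and r_C = 3.90×4.037^2 = 63.56.
Fraction of consumed A going to B: r_B/(r_B+r_C) = 0.04344.
C_B = 0.04344·C_{A0}·X = 0.04344×5.47×0.262 = 0.0623 mol/dm³.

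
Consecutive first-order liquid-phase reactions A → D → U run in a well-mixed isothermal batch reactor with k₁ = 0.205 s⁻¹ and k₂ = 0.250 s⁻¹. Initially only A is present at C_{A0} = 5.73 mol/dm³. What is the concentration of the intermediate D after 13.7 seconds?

Solving the coupled first-order balances gives C_D(t) = [k₁/(k₂−k₁)]·C_{A0}·(e^(−k₁t) − e^(−k₂t)).
e^(−k₁t) = e^(−0.205×13.7) = e^(−2.808) = 0.06030; e^(−k₂t) = e^(−3.425) = 0.03255.
C_D = 0.205×5.73/(0.250−0.205) × (0.06030−0.03255) = 26.10×0.02775 = 0.7243 mol/dm³.

0.724 mol/dm³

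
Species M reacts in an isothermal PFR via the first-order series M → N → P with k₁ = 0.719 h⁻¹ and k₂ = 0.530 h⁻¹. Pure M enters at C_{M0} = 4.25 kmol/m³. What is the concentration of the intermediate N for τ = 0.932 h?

The intermediate concentration in a first-order A→B→C sequence is C_N = k₁C_{M0}(e^(−k₁τ) − e^(−k₂τ))/(k₂−k₁).
e^(−k₁τ) = e^(−0.719×0.932) = e^(−0.6701) = 0.5117; e^(−k₂τ) = e^(−0.4940) = 0.6102.
C_N = 0.719×4.25/(0.530−0.719) × (0.5117−0.6102) = (-16.17)×(-0.09855) = 1.593 kmol/m³.

1.59 kmol/m³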